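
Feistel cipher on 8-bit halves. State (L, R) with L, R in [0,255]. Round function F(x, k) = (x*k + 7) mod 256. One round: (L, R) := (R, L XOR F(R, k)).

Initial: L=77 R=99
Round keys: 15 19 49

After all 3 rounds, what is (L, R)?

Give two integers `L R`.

Answer: 1 161

Derivation:
Round 1 (k=15): L=99 R=153
Round 2 (k=19): L=153 R=1
Round 3 (k=49): L=1 R=161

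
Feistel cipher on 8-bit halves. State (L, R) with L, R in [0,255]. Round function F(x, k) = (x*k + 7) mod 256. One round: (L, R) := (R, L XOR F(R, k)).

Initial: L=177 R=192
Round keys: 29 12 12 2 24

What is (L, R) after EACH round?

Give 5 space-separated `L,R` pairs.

Answer: 192,118 118,79 79,205 205,238 238,154

Derivation:
Round 1 (k=29): L=192 R=118
Round 2 (k=12): L=118 R=79
Round 3 (k=12): L=79 R=205
Round 4 (k=2): L=205 R=238
Round 5 (k=24): L=238 R=154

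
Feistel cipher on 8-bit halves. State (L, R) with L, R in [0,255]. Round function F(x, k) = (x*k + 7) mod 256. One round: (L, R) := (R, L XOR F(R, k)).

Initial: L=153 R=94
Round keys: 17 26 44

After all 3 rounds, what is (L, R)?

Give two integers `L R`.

Round 1 (k=17): L=94 R=220
Round 2 (k=26): L=220 R=1
Round 3 (k=44): L=1 R=239

Answer: 1 239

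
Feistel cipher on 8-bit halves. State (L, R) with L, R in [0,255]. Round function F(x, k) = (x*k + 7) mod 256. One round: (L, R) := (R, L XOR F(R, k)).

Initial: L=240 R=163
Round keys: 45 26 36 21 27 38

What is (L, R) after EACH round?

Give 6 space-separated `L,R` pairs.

Round 1 (k=45): L=163 R=94
Round 2 (k=26): L=94 R=48
Round 3 (k=36): L=48 R=153
Round 4 (k=21): L=153 R=164
Round 5 (k=27): L=164 R=202
Round 6 (k=38): L=202 R=167

Answer: 163,94 94,48 48,153 153,164 164,202 202,167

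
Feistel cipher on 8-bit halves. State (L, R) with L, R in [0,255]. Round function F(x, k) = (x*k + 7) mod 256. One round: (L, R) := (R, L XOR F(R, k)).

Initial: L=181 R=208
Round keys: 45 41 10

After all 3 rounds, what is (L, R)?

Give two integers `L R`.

Answer: 169 131

Derivation:
Round 1 (k=45): L=208 R=34
Round 2 (k=41): L=34 R=169
Round 3 (k=10): L=169 R=131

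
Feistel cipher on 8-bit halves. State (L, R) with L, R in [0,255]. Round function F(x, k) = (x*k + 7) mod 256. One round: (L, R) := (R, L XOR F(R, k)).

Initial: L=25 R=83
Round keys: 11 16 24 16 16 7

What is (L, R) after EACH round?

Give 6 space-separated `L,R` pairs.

Round 1 (k=11): L=83 R=129
Round 2 (k=16): L=129 R=68
Round 3 (k=24): L=68 R=230
Round 4 (k=16): L=230 R=35
Round 5 (k=16): L=35 R=209
Round 6 (k=7): L=209 R=157

Answer: 83,129 129,68 68,230 230,35 35,209 209,157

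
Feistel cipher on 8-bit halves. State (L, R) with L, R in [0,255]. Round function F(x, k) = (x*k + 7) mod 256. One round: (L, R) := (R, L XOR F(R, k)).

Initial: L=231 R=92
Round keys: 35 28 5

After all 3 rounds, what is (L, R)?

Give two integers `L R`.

Round 1 (k=35): L=92 R=124
Round 2 (k=28): L=124 R=203
Round 3 (k=5): L=203 R=130

Answer: 203 130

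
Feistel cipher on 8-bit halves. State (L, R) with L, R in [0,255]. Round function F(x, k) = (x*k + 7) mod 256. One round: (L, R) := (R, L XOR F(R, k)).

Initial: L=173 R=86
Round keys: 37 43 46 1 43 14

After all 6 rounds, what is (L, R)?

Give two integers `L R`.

Answer: 91 124

Derivation:
Round 1 (k=37): L=86 R=216
Round 2 (k=43): L=216 R=25
Round 3 (k=46): L=25 R=93
Round 4 (k=1): L=93 R=125
Round 5 (k=43): L=125 R=91
Round 6 (k=14): L=91 R=124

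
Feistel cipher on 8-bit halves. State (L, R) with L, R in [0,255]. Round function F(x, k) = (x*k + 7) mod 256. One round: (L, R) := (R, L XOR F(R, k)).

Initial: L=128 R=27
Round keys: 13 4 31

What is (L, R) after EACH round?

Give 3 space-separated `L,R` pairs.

Round 1 (k=13): L=27 R=230
Round 2 (k=4): L=230 R=132
Round 3 (k=31): L=132 R=229

Answer: 27,230 230,132 132,229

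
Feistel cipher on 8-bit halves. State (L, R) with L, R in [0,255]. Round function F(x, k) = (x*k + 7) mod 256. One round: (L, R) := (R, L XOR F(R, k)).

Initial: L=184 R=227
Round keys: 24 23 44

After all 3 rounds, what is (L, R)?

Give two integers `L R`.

Answer: 219 92

Derivation:
Round 1 (k=24): L=227 R=247
Round 2 (k=23): L=247 R=219
Round 3 (k=44): L=219 R=92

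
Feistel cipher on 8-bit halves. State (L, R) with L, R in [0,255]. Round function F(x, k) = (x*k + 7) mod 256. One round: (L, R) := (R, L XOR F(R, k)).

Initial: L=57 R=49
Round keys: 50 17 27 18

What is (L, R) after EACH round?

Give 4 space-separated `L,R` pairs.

Answer: 49,160 160,150 150,121 121,31

Derivation:
Round 1 (k=50): L=49 R=160
Round 2 (k=17): L=160 R=150
Round 3 (k=27): L=150 R=121
Round 4 (k=18): L=121 R=31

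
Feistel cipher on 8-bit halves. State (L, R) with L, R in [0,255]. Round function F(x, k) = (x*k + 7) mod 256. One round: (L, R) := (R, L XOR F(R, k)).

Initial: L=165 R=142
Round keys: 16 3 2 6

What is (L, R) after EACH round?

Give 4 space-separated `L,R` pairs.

Answer: 142,66 66,67 67,207 207,162

Derivation:
Round 1 (k=16): L=142 R=66
Round 2 (k=3): L=66 R=67
Round 3 (k=2): L=67 R=207
Round 4 (k=6): L=207 R=162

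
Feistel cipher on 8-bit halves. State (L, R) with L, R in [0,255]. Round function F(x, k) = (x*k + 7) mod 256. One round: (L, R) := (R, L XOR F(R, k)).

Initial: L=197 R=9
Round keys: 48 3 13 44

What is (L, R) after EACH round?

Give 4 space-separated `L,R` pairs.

Round 1 (k=48): L=9 R=114
Round 2 (k=3): L=114 R=84
Round 3 (k=13): L=84 R=57
Round 4 (k=44): L=57 R=135

Answer: 9,114 114,84 84,57 57,135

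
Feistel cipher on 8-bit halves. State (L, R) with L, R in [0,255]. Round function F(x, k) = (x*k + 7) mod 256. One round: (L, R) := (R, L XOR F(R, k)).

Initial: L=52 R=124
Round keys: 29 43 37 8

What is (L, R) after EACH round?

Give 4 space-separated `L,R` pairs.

Round 1 (k=29): L=124 R=39
Round 2 (k=43): L=39 R=232
Round 3 (k=37): L=232 R=168
Round 4 (k=8): L=168 R=175

Answer: 124,39 39,232 232,168 168,175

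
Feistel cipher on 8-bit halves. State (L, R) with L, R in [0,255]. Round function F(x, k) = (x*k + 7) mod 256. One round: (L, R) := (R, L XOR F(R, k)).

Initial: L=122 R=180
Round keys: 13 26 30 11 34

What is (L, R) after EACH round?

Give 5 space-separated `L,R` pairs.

Answer: 180,81 81,245 245,236 236,222 222,111

Derivation:
Round 1 (k=13): L=180 R=81
Round 2 (k=26): L=81 R=245
Round 3 (k=30): L=245 R=236
Round 4 (k=11): L=236 R=222
Round 5 (k=34): L=222 R=111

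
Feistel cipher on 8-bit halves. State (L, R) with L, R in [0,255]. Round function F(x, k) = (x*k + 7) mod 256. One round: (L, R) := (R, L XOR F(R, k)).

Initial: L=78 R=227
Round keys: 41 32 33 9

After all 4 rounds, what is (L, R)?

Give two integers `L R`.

Round 1 (k=41): L=227 R=44
Round 2 (k=32): L=44 R=100
Round 3 (k=33): L=100 R=199
Round 4 (k=9): L=199 R=98

Answer: 199 98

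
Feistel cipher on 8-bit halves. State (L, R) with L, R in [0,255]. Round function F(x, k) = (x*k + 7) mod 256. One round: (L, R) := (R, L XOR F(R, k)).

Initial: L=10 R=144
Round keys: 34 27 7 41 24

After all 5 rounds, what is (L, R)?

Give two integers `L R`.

Answer: 101 51

Derivation:
Round 1 (k=34): L=144 R=45
Round 2 (k=27): L=45 R=86
Round 3 (k=7): L=86 R=76
Round 4 (k=41): L=76 R=101
Round 5 (k=24): L=101 R=51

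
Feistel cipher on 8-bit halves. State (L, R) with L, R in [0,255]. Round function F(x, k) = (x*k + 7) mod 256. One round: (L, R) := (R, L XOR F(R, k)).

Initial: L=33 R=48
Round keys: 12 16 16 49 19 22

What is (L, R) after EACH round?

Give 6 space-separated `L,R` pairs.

Round 1 (k=12): L=48 R=102
Round 2 (k=16): L=102 R=87
Round 3 (k=16): L=87 R=17
Round 4 (k=49): L=17 R=31
Round 5 (k=19): L=31 R=69
Round 6 (k=22): L=69 R=234

Answer: 48,102 102,87 87,17 17,31 31,69 69,234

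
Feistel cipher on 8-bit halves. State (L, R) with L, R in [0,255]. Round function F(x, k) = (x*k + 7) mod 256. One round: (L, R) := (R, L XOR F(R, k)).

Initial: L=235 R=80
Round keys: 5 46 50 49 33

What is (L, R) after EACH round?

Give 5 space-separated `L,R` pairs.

Round 1 (k=5): L=80 R=124
Round 2 (k=46): L=124 R=31
Round 3 (k=50): L=31 R=105
Round 4 (k=49): L=105 R=63
Round 5 (k=33): L=63 R=79

Answer: 80,124 124,31 31,105 105,63 63,79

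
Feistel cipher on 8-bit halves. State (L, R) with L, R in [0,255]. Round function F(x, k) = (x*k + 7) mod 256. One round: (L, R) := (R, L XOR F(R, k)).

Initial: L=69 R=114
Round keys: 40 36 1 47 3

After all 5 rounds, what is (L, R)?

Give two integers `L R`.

Answer: 108 221

Derivation:
Round 1 (k=40): L=114 R=146
Round 2 (k=36): L=146 R=253
Round 3 (k=1): L=253 R=150
Round 4 (k=47): L=150 R=108
Round 5 (k=3): L=108 R=221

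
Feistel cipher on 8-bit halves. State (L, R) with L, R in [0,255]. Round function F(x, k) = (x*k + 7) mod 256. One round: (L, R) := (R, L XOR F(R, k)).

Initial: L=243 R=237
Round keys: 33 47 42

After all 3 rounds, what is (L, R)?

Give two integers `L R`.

Answer: 29 174

Derivation:
Round 1 (k=33): L=237 R=103
Round 2 (k=47): L=103 R=29
Round 3 (k=42): L=29 R=174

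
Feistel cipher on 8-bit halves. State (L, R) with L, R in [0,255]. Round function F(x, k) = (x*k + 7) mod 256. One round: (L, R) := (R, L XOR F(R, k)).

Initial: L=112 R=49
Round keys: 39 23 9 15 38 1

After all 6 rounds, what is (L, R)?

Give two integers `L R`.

Round 1 (k=39): L=49 R=14
Round 2 (k=23): L=14 R=120
Round 3 (k=9): L=120 R=49
Round 4 (k=15): L=49 R=158
Round 5 (k=38): L=158 R=74
Round 6 (k=1): L=74 R=207

Answer: 74 207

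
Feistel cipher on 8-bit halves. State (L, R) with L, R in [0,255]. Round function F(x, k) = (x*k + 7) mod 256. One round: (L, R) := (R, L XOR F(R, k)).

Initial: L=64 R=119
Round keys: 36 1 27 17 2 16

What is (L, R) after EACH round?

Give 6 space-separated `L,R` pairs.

Answer: 119,131 131,253 253,53 53,113 113,220 220,182

Derivation:
Round 1 (k=36): L=119 R=131
Round 2 (k=1): L=131 R=253
Round 3 (k=27): L=253 R=53
Round 4 (k=17): L=53 R=113
Round 5 (k=2): L=113 R=220
Round 6 (k=16): L=220 R=182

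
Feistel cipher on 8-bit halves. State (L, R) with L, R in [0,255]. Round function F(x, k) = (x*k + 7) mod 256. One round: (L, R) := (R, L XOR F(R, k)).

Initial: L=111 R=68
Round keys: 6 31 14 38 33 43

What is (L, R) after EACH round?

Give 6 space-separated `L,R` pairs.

Round 1 (k=6): L=68 R=240
Round 2 (k=31): L=240 R=83
Round 3 (k=14): L=83 R=97
Round 4 (k=38): L=97 R=62
Round 5 (k=33): L=62 R=100
Round 6 (k=43): L=100 R=237

Answer: 68,240 240,83 83,97 97,62 62,100 100,237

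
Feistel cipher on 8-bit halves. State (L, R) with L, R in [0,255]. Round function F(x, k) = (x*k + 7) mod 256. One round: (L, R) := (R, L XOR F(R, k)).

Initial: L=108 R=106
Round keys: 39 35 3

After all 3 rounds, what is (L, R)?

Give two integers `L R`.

Answer: 128 198

Derivation:
Round 1 (k=39): L=106 R=65
Round 2 (k=35): L=65 R=128
Round 3 (k=3): L=128 R=198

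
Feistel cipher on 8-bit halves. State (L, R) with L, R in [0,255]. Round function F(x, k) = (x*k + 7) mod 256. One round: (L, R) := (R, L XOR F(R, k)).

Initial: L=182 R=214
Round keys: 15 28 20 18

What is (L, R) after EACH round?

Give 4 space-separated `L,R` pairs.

Round 1 (k=15): L=214 R=39
Round 2 (k=28): L=39 R=157
Round 3 (k=20): L=157 R=108
Round 4 (k=18): L=108 R=2

Answer: 214,39 39,157 157,108 108,2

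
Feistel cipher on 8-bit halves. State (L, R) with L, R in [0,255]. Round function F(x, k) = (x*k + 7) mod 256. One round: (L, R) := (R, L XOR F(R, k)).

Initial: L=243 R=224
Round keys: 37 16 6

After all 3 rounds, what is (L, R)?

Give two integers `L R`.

Round 1 (k=37): L=224 R=148
Round 2 (k=16): L=148 R=167
Round 3 (k=6): L=167 R=101

Answer: 167 101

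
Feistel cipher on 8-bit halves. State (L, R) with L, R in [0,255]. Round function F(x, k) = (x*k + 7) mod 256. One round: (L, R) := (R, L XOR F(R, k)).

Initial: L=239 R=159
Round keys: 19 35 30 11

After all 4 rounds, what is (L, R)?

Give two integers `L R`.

Answer: 226 58

Derivation:
Round 1 (k=19): L=159 R=59
Round 2 (k=35): L=59 R=135
Round 3 (k=30): L=135 R=226
Round 4 (k=11): L=226 R=58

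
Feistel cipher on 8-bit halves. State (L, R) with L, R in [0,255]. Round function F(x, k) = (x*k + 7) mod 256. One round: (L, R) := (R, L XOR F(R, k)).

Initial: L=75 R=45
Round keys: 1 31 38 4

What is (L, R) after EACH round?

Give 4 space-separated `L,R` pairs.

Round 1 (k=1): L=45 R=127
Round 2 (k=31): L=127 R=69
Round 3 (k=38): L=69 R=58
Round 4 (k=4): L=58 R=170

Answer: 45,127 127,69 69,58 58,170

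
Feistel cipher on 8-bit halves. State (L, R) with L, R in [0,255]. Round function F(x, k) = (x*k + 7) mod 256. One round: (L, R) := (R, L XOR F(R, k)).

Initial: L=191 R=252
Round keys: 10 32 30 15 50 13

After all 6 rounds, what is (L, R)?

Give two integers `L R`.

Answer: 96 26

Derivation:
Round 1 (k=10): L=252 R=96
Round 2 (k=32): L=96 R=251
Round 3 (k=30): L=251 R=17
Round 4 (k=15): L=17 R=253
Round 5 (k=50): L=253 R=96
Round 6 (k=13): L=96 R=26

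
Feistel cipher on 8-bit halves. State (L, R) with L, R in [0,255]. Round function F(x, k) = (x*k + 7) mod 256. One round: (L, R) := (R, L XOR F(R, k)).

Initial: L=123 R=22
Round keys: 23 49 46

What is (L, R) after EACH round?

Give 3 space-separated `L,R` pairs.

Answer: 22,122 122,119 119,19

Derivation:
Round 1 (k=23): L=22 R=122
Round 2 (k=49): L=122 R=119
Round 3 (k=46): L=119 R=19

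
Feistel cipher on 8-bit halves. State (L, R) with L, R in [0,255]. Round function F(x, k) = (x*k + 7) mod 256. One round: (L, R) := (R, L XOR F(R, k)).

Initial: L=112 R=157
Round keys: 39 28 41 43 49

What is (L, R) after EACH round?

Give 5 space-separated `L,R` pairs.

Round 1 (k=39): L=157 R=130
Round 2 (k=28): L=130 R=162
Round 3 (k=41): L=162 R=123
Round 4 (k=43): L=123 R=18
Round 5 (k=49): L=18 R=2

Answer: 157,130 130,162 162,123 123,18 18,2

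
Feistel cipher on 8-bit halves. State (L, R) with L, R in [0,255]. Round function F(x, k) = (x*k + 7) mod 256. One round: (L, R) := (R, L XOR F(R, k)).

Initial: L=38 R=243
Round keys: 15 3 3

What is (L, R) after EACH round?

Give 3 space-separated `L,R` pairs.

Answer: 243,98 98,222 222,195

Derivation:
Round 1 (k=15): L=243 R=98
Round 2 (k=3): L=98 R=222
Round 3 (k=3): L=222 R=195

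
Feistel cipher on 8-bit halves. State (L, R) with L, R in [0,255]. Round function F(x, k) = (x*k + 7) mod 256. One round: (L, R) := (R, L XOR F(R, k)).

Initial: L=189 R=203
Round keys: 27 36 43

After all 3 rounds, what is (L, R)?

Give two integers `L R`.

Answer: 16 122

Derivation:
Round 1 (k=27): L=203 R=205
Round 2 (k=36): L=205 R=16
Round 3 (k=43): L=16 R=122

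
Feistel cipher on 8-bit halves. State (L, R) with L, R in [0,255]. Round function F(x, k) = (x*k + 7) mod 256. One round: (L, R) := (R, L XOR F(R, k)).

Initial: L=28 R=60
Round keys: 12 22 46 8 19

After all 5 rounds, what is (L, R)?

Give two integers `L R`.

Round 1 (k=12): L=60 R=203
Round 2 (k=22): L=203 R=69
Round 3 (k=46): L=69 R=166
Round 4 (k=8): L=166 R=114
Round 5 (k=19): L=114 R=219

Answer: 114 219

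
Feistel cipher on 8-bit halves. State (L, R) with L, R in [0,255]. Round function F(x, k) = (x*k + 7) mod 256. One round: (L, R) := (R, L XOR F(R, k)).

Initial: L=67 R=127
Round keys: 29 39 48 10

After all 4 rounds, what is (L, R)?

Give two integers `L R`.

Answer: 158 10

Derivation:
Round 1 (k=29): L=127 R=41
Round 2 (k=39): L=41 R=57
Round 3 (k=48): L=57 R=158
Round 4 (k=10): L=158 R=10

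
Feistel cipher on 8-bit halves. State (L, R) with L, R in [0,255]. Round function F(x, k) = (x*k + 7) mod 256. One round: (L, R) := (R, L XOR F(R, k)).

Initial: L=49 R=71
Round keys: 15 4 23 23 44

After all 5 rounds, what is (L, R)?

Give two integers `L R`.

Round 1 (k=15): L=71 R=1
Round 2 (k=4): L=1 R=76
Round 3 (k=23): L=76 R=218
Round 4 (k=23): L=218 R=209
Round 5 (k=44): L=209 R=41

Answer: 209 41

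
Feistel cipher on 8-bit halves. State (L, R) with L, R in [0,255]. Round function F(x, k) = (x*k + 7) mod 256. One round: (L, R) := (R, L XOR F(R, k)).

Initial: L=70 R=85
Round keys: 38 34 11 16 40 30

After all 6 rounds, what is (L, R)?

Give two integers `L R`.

Round 1 (k=38): L=85 R=227
Round 2 (k=34): L=227 R=120
Round 3 (k=11): L=120 R=204
Round 4 (k=16): L=204 R=191
Round 5 (k=40): L=191 R=19
Round 6 (k=30): L=19 R=254

Answer: 19 254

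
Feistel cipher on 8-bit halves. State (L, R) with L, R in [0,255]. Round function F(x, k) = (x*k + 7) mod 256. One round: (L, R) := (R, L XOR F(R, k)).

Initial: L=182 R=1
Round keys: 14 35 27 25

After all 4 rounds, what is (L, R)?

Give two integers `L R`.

Round 1 (k=14): L=1 R=163
Round 2 (k=35): L=163 R=81
Round 3 (k=27): L=81 R=49
Round 4 (k=25): L=49 R=129

Answer: 49 129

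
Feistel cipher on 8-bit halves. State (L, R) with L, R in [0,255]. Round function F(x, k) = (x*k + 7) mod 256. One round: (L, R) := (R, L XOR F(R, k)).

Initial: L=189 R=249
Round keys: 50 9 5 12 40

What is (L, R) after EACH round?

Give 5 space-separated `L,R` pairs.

Answer: 249,20 20,66 66,69 69,1 1,106

Derivation:
Round 1 (k=50): L=249 R=20
Round 2 (k=9): L=20 R=66
Round 3 (k=5): L=66 R=69
Round 4 (k=12): L=69 R=1
Round 5 (k=40): L=1 R=106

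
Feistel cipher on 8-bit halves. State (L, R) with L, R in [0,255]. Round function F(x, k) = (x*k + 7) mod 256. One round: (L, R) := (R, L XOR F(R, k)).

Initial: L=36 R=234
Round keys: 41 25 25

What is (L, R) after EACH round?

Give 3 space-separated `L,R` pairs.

Round 1 (k=41): L=234 R=165
Round 2 (k=25): L=165 R=206
Round 3 (k=25): L=206 R=128

Answer: 234,165 165,206 206,128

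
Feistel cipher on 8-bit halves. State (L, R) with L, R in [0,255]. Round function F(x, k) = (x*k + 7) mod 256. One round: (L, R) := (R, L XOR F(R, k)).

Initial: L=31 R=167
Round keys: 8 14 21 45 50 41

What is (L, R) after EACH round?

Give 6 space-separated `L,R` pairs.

Answer: 167,32 32,96 96,199 199,98 98,236 236,177

Derivation:
Round 1 (k=8): L=167 R=32
Round 2 (k=14): L=32 R=96
Round 3 (k=21): L=96 R=199
Round 4 (k=45): L=199 R=98
Round 5 (k=50): L=98 R=236
Round 6 (k=41): L=236 R=177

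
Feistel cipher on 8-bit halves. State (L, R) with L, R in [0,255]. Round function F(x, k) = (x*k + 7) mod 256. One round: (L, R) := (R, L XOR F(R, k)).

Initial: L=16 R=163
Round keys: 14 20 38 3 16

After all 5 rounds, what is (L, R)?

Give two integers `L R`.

Answer: 17 161

Derivation:
Round 1 (k=14): L=163 R=225
Round 2 (k=20): L=225 R=56
Round 3 (k=38): L=56 R=182
Round 4 (k=3): L=182 R=17
Round 5 (k=16): L=17 R=161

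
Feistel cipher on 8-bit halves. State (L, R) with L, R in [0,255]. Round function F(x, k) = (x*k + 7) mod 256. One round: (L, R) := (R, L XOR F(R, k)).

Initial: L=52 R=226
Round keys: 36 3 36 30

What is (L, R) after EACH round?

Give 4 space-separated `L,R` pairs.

Round 1 (k=36): L=226 R=251
Round 2 (k=3): L=251 R=26
Round 3 (k=36): L=26 R=84
Round 4 (k=30): L=84 R=197

Answer: 226,251 251,26 26,84 84,197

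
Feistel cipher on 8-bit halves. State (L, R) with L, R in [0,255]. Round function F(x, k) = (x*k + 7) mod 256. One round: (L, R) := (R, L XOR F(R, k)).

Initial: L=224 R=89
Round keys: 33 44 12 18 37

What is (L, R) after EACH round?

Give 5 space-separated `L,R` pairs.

Round 1 (k=33): L=89 R=96
Round 2 (k=44): L=96 R=222
Round 3 (k=12): L=222 R=15
Round 4 (k=18): L=15 R=203
Round 5 (k=37): L=203 R=81

Answer: 89,96 96,222 222,15 15,203 203,81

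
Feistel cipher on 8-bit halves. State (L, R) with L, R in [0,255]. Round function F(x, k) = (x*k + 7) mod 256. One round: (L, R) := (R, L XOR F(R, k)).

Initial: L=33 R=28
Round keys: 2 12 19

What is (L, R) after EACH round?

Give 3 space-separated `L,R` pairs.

Round 1 (k=2): L=28 R=30
Round 2 (k=12): L=30 R=115
Round 3 (k=19): L=115 R=142

Answer: 28,30 30,115 115,142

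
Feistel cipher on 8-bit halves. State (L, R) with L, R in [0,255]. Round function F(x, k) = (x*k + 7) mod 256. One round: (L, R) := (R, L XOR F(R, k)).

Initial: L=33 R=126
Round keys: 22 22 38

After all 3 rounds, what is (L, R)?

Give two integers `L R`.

Round 1 (k=22): L=126 R=250
Round 2 (k=22): L=250 R=253
Round 3 (k=38): L=253 R=111

Answer: 253 111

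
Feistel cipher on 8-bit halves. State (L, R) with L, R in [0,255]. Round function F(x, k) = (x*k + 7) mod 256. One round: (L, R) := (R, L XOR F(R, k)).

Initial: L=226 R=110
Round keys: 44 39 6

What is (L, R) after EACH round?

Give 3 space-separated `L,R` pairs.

Answer: 110,13 13,108 108,130

Derivation:
Round 1 (k=44): L=110 R=13
Round 2 (k=39): L=13 R=108
Round 3 (k=6): L=108 R=130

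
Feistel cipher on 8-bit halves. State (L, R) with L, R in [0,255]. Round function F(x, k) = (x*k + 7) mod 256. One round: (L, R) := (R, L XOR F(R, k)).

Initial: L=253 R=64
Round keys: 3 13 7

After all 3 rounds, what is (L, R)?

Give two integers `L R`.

Answer: 185 44

Derivation:
Round 1 (k=3): L=64 R=58
Round 2 (k=13): L=58 R=185
Round 3 (k=7): L=185 R=44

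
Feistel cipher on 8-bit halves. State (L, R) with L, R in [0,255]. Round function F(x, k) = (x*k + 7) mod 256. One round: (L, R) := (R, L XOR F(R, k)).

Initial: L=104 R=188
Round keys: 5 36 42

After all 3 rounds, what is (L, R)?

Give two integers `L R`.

Round 1 (k=5): L=188 R=219
Round 2 (k=36): L=219 R=111
Round 3 (k=42): L=111 R=230

Answer: 111 230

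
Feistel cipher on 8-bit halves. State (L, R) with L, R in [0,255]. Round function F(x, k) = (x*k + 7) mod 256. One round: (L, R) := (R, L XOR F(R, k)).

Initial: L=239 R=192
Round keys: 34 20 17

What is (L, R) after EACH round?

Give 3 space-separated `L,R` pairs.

Answer: 192,104 104,231 231,54

Derivation:
Round 1 (k=34): L=192 R=104
Round 2 (k=20): L=104 R=231
Round 3 (k=17): L=231 R=54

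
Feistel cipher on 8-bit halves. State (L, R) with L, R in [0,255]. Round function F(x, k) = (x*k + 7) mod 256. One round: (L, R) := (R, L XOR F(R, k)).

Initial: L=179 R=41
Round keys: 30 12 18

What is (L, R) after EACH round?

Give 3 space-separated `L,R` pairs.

Round 1 (k=30): L=41 R=102
Round 2 (k=12): L=102 R=230
Round 3 (k=18): L=230 R=85

Answer: 41,102 102,230 230,85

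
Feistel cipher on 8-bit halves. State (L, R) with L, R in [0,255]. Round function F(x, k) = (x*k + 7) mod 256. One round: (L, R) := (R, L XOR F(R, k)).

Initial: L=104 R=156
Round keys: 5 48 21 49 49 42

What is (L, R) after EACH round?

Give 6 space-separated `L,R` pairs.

Round 1 (k=5): L=156 R=123
Round 2 (k=48): L=123 R=139
Round 3 (k=21): L=139 R=21
Round 4 (k=49): L=21 R=135
Round 5 (k=49): L=135 R=203
Round 6 (k=42): L=203 R=210

Answer: 156,123 123,139 139,21 21,135 135,203 203,210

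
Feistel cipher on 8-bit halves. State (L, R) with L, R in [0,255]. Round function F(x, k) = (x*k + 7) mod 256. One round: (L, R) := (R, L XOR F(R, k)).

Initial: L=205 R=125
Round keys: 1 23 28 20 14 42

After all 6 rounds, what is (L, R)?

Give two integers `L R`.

Round 1 (k=1): L=125 R=73
Round 2 (k=23): L=73 R=235
Round 3 (k=28): L=235 R=242
Round 4 (k=20): L=242 R=4
Round 5 (k=14): L=4 R=205
Round 6 (k=42): L=205 R=173

Answer: 205 173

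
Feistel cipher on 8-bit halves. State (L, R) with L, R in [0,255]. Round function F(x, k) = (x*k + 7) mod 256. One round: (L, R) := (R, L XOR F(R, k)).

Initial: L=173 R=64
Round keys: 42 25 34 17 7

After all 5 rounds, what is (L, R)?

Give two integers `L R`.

Answer: 155 135

Derivation:
Round 1 (k=42): L=64 R=42
Round 2 (k=25): L=42 R=97
Round 3 (k=34): L=97 R=195
Round 4 (k=17): L=195 R=155
Round 5 (k=7): L=155 R=135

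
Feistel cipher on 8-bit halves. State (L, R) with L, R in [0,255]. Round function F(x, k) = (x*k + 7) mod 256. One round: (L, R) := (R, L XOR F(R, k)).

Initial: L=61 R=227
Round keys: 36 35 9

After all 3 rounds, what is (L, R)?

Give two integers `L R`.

Answer: 210 167

Derivation:
Round 1 (k=36): L=227 R=206
Round 2 (k=35): L=206 R=210
Round 3 (k=9): L=210 R=167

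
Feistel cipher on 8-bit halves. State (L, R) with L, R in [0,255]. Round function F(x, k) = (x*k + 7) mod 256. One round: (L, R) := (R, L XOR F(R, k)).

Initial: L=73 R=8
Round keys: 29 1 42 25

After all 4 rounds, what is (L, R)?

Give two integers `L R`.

Round 1 (k=29): L=8 R=166
Round 2 (k=1): L=166 R=165
Round 3 (k=42): L=165 R=191
Round 4 (k=25): L=191 R=11

Answer: 191 11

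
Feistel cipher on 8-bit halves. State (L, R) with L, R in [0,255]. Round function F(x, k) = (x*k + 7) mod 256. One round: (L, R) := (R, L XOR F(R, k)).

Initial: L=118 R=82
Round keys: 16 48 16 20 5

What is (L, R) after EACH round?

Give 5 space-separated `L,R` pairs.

Answer: 82,81 81,101 101,6 6,26 26,143

Derivation:
Round 1 (k=16): L=82 R=81
Round 2 (k=48): L=81 R=101
Round 3 (k=16): L=101 R=6
Round 4 (k=20): L=6 R=26
Round 5 (k=5): L=26 R=143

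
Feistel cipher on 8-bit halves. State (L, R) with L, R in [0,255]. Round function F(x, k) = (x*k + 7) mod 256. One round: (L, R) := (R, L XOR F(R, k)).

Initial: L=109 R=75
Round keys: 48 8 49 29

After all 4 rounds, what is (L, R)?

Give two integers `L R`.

Answer: 153 192

Derivation:
Round 1 (k=48): L=75 R=122
Round 2 (k=8): L=122 R=156
Round 3 (k=49): L=156 R=153
Round 4 (k=29): L=153 R=192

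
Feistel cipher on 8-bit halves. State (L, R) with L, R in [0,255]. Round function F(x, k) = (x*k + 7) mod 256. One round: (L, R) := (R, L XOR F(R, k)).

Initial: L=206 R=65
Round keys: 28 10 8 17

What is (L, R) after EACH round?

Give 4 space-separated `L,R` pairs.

Round 1 (k=28): L=65 R=237
Round 2 (k=10): L=237 R=8
Round 3 (k=8): L=8 R=170
Round 4 (k=17): L=170 R=89

Answer: 65,237 237,8 8,170 170,89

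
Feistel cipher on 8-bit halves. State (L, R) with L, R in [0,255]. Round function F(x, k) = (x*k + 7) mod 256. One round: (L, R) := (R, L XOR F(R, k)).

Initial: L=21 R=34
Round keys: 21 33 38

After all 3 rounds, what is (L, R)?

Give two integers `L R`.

Answer: 105 89

Derivation:
Round 1 (k=21): L=34 R=196
Round 2 (k=33): L=196 R=105
Round 3 (k=38): L=105 R=89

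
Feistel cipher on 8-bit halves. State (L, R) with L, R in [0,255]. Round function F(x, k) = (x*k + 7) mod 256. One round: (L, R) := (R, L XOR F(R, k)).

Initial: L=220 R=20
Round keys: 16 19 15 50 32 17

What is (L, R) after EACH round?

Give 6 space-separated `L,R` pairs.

Answer: 20,155 155,156 156,176 176,251 251,215 215,181

Derivation:
Round 1 (k=16): L=20 R=155
Round 2 (k=19): L=155 R=156
Round 3 (k=15): L=156 R=176
Round 4 (k=50): L=176 R=251
Round 5 (k=32): L=251 R=215
Round 6 (k=17): L=215 R=181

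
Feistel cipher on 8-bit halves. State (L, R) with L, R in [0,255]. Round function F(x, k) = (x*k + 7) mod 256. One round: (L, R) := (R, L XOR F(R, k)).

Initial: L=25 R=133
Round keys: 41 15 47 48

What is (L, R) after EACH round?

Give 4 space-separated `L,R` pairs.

Answer: 133,77 77,15 15,133 133,248

Derivation:
Round 1 (k=41): L=133 R=77
Round 2 (k=15): L=77 R=15
Round 3 (k=47): L=15 R=133
Round 4 (k=48): L=133 R=248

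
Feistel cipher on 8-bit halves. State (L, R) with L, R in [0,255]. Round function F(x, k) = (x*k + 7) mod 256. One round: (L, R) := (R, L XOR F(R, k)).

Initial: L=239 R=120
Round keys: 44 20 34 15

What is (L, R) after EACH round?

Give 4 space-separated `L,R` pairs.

Answer: 120,72 72,223 223,237 237,53

Derivation:
Round 1 (k=44): L=120 R=72
Round 2 (k=20): L=72 R=223
Round 3 (k=34): L=223 R=237
Round 4 (k=15): L=237 R=53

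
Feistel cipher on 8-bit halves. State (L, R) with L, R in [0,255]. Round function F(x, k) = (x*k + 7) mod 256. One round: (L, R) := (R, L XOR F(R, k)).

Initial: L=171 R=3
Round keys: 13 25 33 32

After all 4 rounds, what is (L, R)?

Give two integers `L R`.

Answer: 107 96

Derivation:
Round 1 (k=13): L=3 R=133
Round 2 (k=25): L=133 R=7
Round 3 (k=33): L=7 R=107
Round 4 (k=32): L=107 R=96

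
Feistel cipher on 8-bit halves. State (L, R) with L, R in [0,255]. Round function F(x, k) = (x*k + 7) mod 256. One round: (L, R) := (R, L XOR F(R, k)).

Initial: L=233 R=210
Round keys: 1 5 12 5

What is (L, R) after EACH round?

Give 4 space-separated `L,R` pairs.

Round 1 (k=1): L=210 R=48
Round 2 (k=5): L=48 R=37
Round 3 (k=12): L=37 R=243
Round 4 (k=5): L=243 R=227

Answer: 210,48 48,37 37,243 243,227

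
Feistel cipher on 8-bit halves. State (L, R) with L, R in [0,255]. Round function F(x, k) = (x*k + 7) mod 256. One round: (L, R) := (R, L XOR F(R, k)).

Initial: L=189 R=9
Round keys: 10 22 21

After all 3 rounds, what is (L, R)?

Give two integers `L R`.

Round 1 (k=10): L=9 R=220
Round 2 (k=22): L=220 R=230
Round 3 (k=21): L=230 R=57

Answer: 230 57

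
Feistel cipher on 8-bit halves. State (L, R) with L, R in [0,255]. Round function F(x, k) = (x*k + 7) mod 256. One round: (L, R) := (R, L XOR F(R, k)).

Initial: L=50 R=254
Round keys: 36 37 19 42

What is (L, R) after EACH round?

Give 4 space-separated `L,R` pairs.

Round 1 (k=36): L=254 R=141
Round 2 (k=37): L=141 R=150
Round 3 (k=19): L=150 R=164
Round 4 (k=42): L=164 R=121

Answer: 254,141 141,150 150,164 164,121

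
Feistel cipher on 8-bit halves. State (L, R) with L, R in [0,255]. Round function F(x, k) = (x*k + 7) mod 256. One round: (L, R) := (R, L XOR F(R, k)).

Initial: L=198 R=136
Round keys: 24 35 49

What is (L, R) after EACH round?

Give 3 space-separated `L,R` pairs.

Round 1 (k=24): L=136 R=1
Round 2 (k=35): L=1 R=162
Round 3 (k=49): L=162 R=8

Answer: 136,1 1,162 162,8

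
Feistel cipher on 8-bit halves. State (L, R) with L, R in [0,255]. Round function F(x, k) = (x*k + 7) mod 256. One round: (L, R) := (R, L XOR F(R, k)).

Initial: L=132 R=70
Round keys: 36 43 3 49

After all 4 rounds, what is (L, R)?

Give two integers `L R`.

Answer: 18 111

Derivation:
Round 1 (k=36): L=70 R=91
Round 2 (k=43): L=91 R=22
Round 3 (k=3): L=22 R=18
Round 4 (k=49): L=18 R=111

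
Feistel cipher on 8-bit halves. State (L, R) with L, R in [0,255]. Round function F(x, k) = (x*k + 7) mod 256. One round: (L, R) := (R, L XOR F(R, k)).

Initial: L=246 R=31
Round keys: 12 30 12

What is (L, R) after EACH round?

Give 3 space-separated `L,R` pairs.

Answer: 31,141 141,146 146,82

Derivation:
Round 1 (k=12): L=31 R=141
Round 2 (k=30): L=141 R=146
Round 3 (k=12): L=146 R=82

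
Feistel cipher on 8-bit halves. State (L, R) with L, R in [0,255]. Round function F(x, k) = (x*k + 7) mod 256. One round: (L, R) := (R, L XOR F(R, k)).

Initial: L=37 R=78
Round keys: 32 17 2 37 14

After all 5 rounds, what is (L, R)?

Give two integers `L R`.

Answer: 125 170

Derivation:
Round 1 (k=32): L=78 R=226
Round 2 (k=17): L=226 R=71
Round 3 (k=2): L=71 R=119
Round 4 (k=37): L=119 R=125
Round 5 (k=14): L=125 R=170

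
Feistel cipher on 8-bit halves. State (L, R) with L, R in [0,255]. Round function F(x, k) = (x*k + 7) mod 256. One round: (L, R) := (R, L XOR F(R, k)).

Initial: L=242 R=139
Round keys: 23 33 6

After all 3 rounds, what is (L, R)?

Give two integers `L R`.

Answer: 182 61

Derivation:
Round 1 (k=23): L=139 R=118
Round 2 (k=33): L=118 R=182
Round 3 (k=6): L=182 R=61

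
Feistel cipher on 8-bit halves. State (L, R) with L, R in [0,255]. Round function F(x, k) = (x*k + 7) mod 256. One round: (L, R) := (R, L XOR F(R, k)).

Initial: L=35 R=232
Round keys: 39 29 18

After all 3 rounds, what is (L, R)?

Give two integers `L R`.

Round 1 (k=39): L=232 R=124
Round 2 (k=29): L=124 R=251
Round 3 (k=18): L=251 R=209

Answer: 251 209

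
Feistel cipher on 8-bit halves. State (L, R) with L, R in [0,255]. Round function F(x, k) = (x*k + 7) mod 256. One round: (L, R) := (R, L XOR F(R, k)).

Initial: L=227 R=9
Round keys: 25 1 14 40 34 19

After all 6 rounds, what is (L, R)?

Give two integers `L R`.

Answer: 21 26

Derivation:
Round 1 (k=25): L=9 R=11
Round 2 (k=1): L=11 R=27
Round 3 (k=14): L=27 R=138
Round 4 (k=40): L=138 R=140
Round 5 (k=34): L=140 R=21
Round 6 (k=19): L=21 R=26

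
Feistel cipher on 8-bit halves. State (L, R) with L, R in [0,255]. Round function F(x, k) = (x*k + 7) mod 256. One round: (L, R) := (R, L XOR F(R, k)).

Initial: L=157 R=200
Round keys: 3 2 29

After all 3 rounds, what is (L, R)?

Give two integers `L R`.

Answer: 67 92

Derivation:
Round 1 (k=3): L=200 R=194
Round 2 (k=2): L=194 R=67
Round 3 (k=29): L=67 R=92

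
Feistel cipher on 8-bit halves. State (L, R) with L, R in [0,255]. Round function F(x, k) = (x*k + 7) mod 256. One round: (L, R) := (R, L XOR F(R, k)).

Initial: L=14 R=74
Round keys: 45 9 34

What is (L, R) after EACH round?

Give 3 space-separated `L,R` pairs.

Answer: 74,7 7,12 12,152

Derivation:
Round 1 (k=45): L=74 R=7
Round 2 (k=9): L=7 R=12
Round 3 (k=34): L=12 R=152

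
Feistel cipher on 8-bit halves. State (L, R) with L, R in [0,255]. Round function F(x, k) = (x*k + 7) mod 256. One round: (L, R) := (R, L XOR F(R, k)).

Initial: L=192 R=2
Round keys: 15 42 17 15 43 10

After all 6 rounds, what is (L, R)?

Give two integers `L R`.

Round 1 (k=15): L=2 R=229
Round 2 (k=42): L=229 R=155
Round 3 (k=17): L=155 R=183
Round 4 (k=15): L=183 R=91
Round 5 (k=43): L=91 R=231
Round 6 (k=10): L=231 R=86

Answer: 231 86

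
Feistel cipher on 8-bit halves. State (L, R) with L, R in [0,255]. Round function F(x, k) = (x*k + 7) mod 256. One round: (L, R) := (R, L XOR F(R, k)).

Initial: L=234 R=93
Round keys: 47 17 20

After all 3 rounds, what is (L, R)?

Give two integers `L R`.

Answer: 170 191

Derivation:
Round 1 (k=47): L=93 R=240
Round 2 (k=17): L=240 R=170
Round 3 (k=20): L=170 R=191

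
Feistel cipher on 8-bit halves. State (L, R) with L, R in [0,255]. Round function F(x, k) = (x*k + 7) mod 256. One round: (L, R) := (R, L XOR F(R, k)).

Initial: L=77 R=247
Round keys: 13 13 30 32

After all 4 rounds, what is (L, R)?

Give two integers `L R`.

Round 1 (k=13): L=247 R=223
Round 2 (k=13): L=223 R=173
Round 3 (k=30): L=173 R=146
Round 4 (k=32): L=146 R=234

Answer: 146 234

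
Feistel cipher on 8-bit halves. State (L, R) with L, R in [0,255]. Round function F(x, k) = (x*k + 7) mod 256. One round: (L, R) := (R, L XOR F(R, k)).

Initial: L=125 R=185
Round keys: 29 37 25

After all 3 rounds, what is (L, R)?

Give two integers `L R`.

Answer: 21 149

Derivation:
Round 1 (k=29): L=185 R=129
Round 2 (k=37): L=129 R=21
Round 3 (k=25): L=21 R=149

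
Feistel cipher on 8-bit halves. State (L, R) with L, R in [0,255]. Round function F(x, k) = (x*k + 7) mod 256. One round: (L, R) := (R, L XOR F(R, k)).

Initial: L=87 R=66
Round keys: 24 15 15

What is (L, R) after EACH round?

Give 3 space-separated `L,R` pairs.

Round 1 (k=24): L=66 R=96
Round 2 (k=15): L=96 R=229
Round 3 (k=15): L=229 R=18

Answer: 66,96 96,229 229,18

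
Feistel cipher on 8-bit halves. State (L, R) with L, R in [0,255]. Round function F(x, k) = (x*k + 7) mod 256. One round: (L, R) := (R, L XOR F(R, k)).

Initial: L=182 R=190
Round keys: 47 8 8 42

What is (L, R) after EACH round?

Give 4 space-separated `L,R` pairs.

Round 1 (k=47): L=190 R=95
Round 2 (k=8): L=95 R=65
Round 3 (k=8): L=65 R=80
Round 4 (k=42): L=80 R=102

Answer: 190,95 95,65 65,80 80,102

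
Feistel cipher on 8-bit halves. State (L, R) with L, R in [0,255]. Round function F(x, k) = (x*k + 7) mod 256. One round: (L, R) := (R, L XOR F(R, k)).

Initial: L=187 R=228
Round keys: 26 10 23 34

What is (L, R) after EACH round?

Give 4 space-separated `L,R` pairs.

Answer: 228,148 148,43 43,112 112,204

Derivation:
Round 1 (k=26): L=228 R=148
Round 2 (k=10): L=148 R=43
Round 3 (k=23): L=43 R=112
Round 4 (k=34): L=112 R=204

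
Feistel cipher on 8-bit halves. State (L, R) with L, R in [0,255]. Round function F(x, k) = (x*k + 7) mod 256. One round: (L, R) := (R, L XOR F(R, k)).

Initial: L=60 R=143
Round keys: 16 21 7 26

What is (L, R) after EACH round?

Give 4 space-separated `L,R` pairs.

Answer: 143,203 203,33 33,37 37,232

Derivation:
Round 1 (k=16): L=143 R=203
Round 2 (k=21): L=203 R=33
Round 3 (k=7): L=33 R=37
Round 4 (k=26): L=37 R=232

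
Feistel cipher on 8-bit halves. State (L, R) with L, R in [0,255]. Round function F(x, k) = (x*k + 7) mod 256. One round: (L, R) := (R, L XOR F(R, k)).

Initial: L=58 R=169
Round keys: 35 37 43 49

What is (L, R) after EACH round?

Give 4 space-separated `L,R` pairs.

Round 1 (k=35): L=169 R=24
Round 2 (k=37): L=24 R=214
Round 3 (k=43): L=214 R=225
Round 4 (k=49): L=225 R=206

Answer: 169,24 24,214 214,225 225,206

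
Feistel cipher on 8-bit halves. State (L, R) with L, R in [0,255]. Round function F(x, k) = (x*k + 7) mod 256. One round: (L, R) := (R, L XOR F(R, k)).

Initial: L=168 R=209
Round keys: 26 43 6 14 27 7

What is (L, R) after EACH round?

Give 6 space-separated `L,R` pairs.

Answer: 209,233 233,251 251,0 0,252 252,155 155,184

Derivation:
Round 1 (k=26): L=209 R=233
Round 2 (k=43): L=233 R=251
Round 3 (k=6): L=251 R=0
Round 4 (k=14): L=0 R=252
Round 5 (k=27): L=252 R=155
Round 6 (k=7): L=155 R=184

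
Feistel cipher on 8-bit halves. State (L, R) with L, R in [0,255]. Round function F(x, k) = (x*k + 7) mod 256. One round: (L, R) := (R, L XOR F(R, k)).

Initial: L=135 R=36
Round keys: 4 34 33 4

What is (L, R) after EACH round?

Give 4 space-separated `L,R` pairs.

Answer: 36,16 16,3 3,122 122,236

Derivation:
Round 1 (k=4): L=36 R=16
Round 2 (k=34): L=16 R=3
Round 3 (k=33): L=3 R=122
Round 4 (k=4): L=122 R=236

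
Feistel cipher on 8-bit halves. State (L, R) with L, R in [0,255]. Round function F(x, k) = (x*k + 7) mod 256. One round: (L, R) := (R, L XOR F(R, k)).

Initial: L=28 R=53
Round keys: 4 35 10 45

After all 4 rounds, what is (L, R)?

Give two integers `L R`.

Answer: 166 60

Derivation:
Round 1 (k=4): L=53 R=199
Round 2 (k=35): L=199 R=9
Round 3 (k=10): L=9 R=166
Round 4 (k=45): L=166 R=60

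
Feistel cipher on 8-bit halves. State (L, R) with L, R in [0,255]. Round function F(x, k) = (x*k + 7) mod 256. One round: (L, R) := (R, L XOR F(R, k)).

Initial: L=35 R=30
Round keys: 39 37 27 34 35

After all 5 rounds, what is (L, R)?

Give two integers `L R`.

Answer: 212 173

Derivation:
Round 1 (k=39): L=30 R=186
Round 2 (k=37): L=186 R=247
Round 3 (k=27): L=247 R=174
Round 4 (k=34): L=174 R=212
Round 5 (k=35): L=212 R=173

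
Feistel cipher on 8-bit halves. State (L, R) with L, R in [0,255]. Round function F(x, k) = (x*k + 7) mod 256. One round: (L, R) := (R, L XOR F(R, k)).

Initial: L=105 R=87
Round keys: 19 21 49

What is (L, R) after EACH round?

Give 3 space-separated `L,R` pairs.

Round 1 (k=19): L=87 R=21
Round 2 (k=21): L=21 R=151
Round 3 (k=49): L=151 R=251

Answer: 87,21 21,151 151,251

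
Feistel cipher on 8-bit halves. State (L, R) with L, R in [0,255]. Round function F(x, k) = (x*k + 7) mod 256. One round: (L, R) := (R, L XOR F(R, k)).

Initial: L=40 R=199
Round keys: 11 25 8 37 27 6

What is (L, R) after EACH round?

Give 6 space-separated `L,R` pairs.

Round 1 (k=11): L=199 R=188
Round 2 (k=25): L=188 R=164
Round 3 (k=8): L=164 R=155
Round 4 (k=37): L=155 R=202
Round 5 (k=27): L=202 R=206
Round 6 (k=6): L=206 R=17

Answer: 199,188 188,164 164,155 155,202 202,206 206,17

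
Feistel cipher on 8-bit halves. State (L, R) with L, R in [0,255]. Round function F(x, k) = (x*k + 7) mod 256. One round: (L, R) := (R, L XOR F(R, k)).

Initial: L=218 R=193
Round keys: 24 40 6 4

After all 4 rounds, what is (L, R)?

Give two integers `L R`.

Round 1 (k=24): L=193 R=197
Round 2 (k=40): L=197 R=14
Round 3 (k=6): L=14 R=158
Round 4 (k=4): L=158 R=113

Answer: 158 113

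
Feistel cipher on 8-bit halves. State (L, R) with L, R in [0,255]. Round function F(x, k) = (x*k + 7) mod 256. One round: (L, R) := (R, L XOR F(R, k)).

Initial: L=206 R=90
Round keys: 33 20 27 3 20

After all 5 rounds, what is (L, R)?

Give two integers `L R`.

Round 1 (k=33): L=90 R=111
Round 2 (k=20): L=111 R=233
Round 3 (k=27): L=233 R=245
Round 4 (k=3): L=245 R=15
Round 5 (k=20): L=15 R=198

Answer: 15 198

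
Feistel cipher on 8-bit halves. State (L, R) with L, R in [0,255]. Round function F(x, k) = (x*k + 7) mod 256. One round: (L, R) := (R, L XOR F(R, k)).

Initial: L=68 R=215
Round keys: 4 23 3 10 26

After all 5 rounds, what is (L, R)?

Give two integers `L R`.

Round 1 (k=4): L=215 R=39
Round 2 (k=23): L=39 R=95
Round 3 (k=3): L=95 R=3
Round 4 (k=10): L=3 R=122
Round 5 (k=26): L=122 R=104

Answer: 122 104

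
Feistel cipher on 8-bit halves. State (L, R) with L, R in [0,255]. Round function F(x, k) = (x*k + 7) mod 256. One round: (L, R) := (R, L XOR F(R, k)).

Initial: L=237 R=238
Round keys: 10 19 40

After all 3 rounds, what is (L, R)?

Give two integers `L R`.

Round 1 (k=10): L=238 R=190
Round 2 (k=19): L=190 R=207
Round 3 (k=40): L=207 R=225

Answer: 207 225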